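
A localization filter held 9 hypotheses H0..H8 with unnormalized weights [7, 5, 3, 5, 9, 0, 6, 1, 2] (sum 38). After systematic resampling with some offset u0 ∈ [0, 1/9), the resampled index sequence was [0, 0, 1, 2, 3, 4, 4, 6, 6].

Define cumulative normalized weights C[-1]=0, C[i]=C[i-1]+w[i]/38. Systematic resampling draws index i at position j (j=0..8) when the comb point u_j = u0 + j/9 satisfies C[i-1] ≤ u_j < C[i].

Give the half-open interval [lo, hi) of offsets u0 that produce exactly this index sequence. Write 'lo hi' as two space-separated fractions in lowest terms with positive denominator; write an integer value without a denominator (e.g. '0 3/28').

0 11/342

C = [7/38, 6/19, 15/38, 10/19, 29/38, 29/38, 35/38, 18/19, 1]
j=0 picked index 0: u0 ∈ [0, 7/38)
j=1 picked index 0: u0 ∈ [-1/9, 25/342)
j=2 picked index 1: u0 ∈ [-13/342, 16/171)
j=3 picked index 2: u0 ∈ [-1/57, 7/114)
j=4 picked index 3: u0 ∈ [-17/342, 14/171)
j=5 picked index 4: u0 ∈ [-5/171, 71/342)
j=6 picked index 4: u0 ∈ [-8/57, 11/114)
j=7 picked index 6: u0 ∈ [-5/342, 49/342)
j=8 picked index 6: u0 ∈ [-43/342, 11/342)
intersection: [0, 11/342)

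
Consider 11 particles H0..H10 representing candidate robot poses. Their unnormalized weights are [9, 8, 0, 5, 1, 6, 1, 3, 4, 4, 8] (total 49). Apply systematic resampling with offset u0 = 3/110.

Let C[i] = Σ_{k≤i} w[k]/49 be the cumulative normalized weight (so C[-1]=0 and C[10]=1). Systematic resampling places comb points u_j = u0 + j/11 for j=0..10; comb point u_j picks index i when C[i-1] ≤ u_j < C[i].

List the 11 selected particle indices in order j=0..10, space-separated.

C = [9/49, 17/49, 17/49, 22/49, 23/49, 29/49, 30/49, 33/49, 37/49, 41/49, 1]
j=0: u_0=3/110 ∈ [0, 9/49) → index 0
j=1: u_1=13/110 ∈ [0, 9/49) → index 0
j=2: u_2=23/110 ∈ [9/49, 17/49) → index 1
j=3: u_3=3/10 ∈ [9/49, 17/49) → index 1
j=4: u_4=43/110 ∈ [17/49, 22/49) → index 3
j=5: u_5=53/110 ∈ [23/49, 29/49) → index 5
j=6: u_6=63/110 ∈ [23/49, 29/49) → index 5
j=7: u_7=73/110 ∈ [30/49, 33/49) → index 7
j=8: u_8=83/110 ∈ [33/49, 37/49) → index 8
j=9: u_9=93/110 ∈ [41/49, 1) → index 10
j=10: u_10=103/110 ∈ [41/49, 1) → index 10

0 0 1 1 3 5 5 7 8 10 10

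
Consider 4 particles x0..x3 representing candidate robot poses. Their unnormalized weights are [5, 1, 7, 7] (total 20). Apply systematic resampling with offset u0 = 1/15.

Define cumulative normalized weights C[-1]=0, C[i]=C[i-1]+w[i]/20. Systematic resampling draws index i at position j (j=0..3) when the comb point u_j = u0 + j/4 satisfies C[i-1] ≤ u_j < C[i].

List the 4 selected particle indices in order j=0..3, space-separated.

0 2 2 3

C = [1/4, 3/10, 13/20, 1]
j=0: u_0=1/15 ∈ [0, 1/4) → index 0
j=1: u_1=19/60 ∈ [3/10, 13/20) → index 2
j=2: u_2=17/30 ∈ [3/10, 13/20) → index 2
j=3: u_3=49/60 ∈ [13/20, 1) → index 3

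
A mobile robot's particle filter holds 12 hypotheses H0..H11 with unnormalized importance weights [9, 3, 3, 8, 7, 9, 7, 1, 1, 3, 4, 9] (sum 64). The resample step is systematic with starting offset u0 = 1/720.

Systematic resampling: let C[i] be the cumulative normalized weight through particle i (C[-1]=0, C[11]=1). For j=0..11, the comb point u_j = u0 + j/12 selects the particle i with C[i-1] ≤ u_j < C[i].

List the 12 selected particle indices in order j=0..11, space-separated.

C = [9/64, 3/16, 15/64, 23/64, 15/32, 39/64, 23/32, 47/64, 3/4, 51/64, 55/64, 1]
j=0: u_0=1/720 ∈ [0, 9/64) → index 0
j=1: u_1=61/720 ∈ [0, 9/64) → index 0
j=2: u_2=121/720 ∈ [9/64, 3/16) → index 1
j=3: u_3=181/720 ∈ [15/64, 23/64) → index 3
j=4: u_4=241/720 ∈ [15/64, 23/64) → index 3
j=5: u_5=301/720 ∈ [23/64, 15/32) → index 4
j=6: u_6=361/720 ∈ [15/32, 39/64) → index 5
j=7: u_7=421/720 ∈ [15/32, 39/64) → index 5
j=8: u_8=481/720 ∈ [39/64, 23/32) → index 6
j=9: u_9=541/720 ∈ [3/4, 51/64) → index 9
j=10: u_10=601/720 ∈ [51/64, 55/64) → index 10
j=11: u_11=661/720 ∈ [55/64, 1) → index 11

0 0 1 3 3 4 5 5 6 9 10 11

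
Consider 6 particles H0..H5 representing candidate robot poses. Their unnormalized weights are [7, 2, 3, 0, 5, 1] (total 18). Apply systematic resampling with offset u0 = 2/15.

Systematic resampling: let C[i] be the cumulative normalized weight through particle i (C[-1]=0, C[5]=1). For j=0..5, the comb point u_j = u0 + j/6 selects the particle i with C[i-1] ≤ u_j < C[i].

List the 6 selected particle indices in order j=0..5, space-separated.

0 0 1 2 4 5

C = [7/18, 1/2, 2/3, 2/3, 17/18, 1]
j=0: u_0=2/15 ∈ [0, 7/18) → index 0
j=1: u_1=3/10 ∈ [0, 7/18) → index 0
j=2: u_2=7/15 ∈ [7/18, 1/2) → index 1
j=3: u_3=19/30 ∈ [1/2, 2/3) → index 2
j=4: u_4=4/5 ∈ [2/3, 17/18) → index 4
j=5: u_5=29/30 ∈ [17/18, 1) → index 5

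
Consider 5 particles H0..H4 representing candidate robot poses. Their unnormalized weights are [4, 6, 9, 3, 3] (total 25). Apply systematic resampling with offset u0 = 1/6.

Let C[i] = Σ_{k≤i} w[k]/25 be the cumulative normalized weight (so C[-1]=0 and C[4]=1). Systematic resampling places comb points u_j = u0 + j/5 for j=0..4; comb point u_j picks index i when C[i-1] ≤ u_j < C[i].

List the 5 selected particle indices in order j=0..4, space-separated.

1 1 2 3 4

C = [4/25, 2/5, 19/25, 22/25, 1]
j=0: u_0=1/6 ∈ [4/25, 2/5) → index 1
j=1: u_1=11/30 ∈ [4/25, 2/5) → index 1
j=2: u_2=17/30 ∈ [2/5, 19/25) → index 2
j=3: u_3=23/30 ∈ [19/25, 22/25) → index 3
j=4: u_4=29/30 ∈ [22/25, 1) → index 4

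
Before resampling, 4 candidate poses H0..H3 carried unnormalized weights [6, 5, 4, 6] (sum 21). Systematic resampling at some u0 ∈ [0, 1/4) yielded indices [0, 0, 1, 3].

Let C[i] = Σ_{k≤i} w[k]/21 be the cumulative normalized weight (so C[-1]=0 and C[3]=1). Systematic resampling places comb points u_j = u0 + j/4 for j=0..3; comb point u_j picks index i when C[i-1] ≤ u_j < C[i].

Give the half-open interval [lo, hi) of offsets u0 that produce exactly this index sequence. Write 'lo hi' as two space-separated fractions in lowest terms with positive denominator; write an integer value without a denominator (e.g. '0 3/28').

C = [2/7, 11/21, 5/7, 1]
j=0 picked index 0: u0 ∈ [0, 2/7)
j=1 picked index 0: u0 ∈ [-1/4, 1/28)
j=2 picked index 1: u0 ∈ [-3/14, 1/42)
j=3 picked index 3: u0 ∈ [-1/28, 1/4)
intersection: [0, 1/42)

0 1/42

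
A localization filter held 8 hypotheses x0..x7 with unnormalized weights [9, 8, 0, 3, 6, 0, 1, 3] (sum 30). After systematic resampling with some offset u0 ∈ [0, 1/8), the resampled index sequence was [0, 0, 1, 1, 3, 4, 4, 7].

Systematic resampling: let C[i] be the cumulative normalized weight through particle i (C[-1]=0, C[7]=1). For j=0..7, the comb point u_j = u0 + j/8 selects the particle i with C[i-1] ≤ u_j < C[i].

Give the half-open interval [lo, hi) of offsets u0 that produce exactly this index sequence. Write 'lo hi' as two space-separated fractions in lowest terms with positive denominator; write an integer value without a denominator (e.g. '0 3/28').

C = [3/10, 17/30, 17/30, 2/3, 13/15, 13/15, 9/10, 1]
j=0 picked index 0: u0 ∈ [0, 3/10)
j=1 picked index 0: u0 ∈ [-1/8, 7/40)
j=2 picked index 1: u0 ∈ [1/20, 19/60)
j=3 picked index 1: u0 ∈ [-3/40, 23/120)
j=4 picked index 3: u0 ∈ [1/15, 1/6)
j=5 picked index 4: u0 ∈ [1/24, 29/120)
j=6 picked index 4: u0 ∈ [-1/12, 7/60)
j=7 picked index 7: u0 ∈ [1/40, 1/8)
intersection: [1/15, 7/60)

1/15 7/60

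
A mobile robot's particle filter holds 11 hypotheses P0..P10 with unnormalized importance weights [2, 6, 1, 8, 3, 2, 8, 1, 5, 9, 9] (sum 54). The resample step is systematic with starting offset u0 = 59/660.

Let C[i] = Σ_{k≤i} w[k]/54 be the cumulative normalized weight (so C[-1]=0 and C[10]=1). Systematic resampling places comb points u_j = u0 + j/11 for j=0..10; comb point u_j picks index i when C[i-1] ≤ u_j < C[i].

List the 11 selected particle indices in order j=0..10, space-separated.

1 3 3 4 6 6 8 9 9 10 10

C = [1/27, 4/27, 1/6, 17/54, 10/27, 11/27, 5/9, 31/54, 2/3, 5/6, 1]
j=0: u_0=59/660 ∈ [1/27, 4/27) → index 1
j=1: u_1=119/660 ∈ [1/6, 17/54) → index 3
j=2: u_2=179/660 ∈ [1/6, 17/54) → index 3
j=3: u_3=239/660 ∈ [17/54, 10/27) → index 4
j=4: u_4=299/660 ∈ [11/27, 5/9) → index 6
j=5: u_5=359/660 ∈ [11/27, 5/9) → index 6
j=6: u_6=419/660 ∈ [31/54, 2/3) → index 8
j=7: u_7=479/660 ∈ [2/3, 5/6) → index 9
j=8: u_8=49/60 ∈ [2/3, 5/6) → index 9
j=9: u_9=599/660 ∈ [5/6, 1) → index 10
j=10: u_10=659/660 ∈ [5/6, 1) → index 10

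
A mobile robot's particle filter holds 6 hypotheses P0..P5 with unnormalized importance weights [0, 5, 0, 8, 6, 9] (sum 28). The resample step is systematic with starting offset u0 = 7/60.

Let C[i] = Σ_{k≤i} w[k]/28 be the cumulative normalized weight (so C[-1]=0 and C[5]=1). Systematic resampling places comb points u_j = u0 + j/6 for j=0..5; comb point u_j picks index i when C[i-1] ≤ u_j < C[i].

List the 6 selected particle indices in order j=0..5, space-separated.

C = [0, 5/28, 5/28, 13/28, 19/28, 1]
j=0: u_0=7/60 ∈ [0, 5/28) → index 1
j=1: u_1=17/60 ∈ [5/28, 13/28) → index 3
j=2: u_2=9/20 ∈ [5/28, 13/28) → index 3
j=3: u_3=37/60 ∈ [13/28, 19/28) → index 4
j=4: u_4=47/60 ∈ [19/28, 1) → index 5
j=5: u_5=19/20 ∈ [19/28, 1) → index 5

1 3 3 4 5 5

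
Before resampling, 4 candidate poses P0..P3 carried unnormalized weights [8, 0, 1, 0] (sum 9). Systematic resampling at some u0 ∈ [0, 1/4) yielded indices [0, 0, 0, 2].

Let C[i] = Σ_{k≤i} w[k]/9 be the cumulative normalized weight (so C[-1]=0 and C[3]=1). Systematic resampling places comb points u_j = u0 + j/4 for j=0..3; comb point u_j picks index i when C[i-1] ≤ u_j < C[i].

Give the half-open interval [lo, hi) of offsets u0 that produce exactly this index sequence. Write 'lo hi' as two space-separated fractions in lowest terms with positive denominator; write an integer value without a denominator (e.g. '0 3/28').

C = [8/9, 8/9, 1, 1]
j=0 picked index 0: u0 ∈ [0, 8/9)
j=1 picked index 0: u0 ∈ [-1/4, 23/36)
j=2 picked index 0: u0 ∈ [-1/2, 7/18)
j=3 picked index 2: u0 ∈ [5/36, 1/4)
intersection: [5/36, 1/4)

5/36 1/4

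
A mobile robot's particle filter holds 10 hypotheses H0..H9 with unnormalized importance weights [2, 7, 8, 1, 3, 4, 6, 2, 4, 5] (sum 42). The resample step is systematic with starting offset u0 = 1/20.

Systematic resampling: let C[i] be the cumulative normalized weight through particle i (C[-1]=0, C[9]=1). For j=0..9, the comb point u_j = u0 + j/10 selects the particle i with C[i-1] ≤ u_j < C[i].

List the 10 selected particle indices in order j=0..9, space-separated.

C = [1/21, 3/14, 17/42, 3/7, 1/2, 25/42, 31/42, 11/14, 37/42, 1]
j=0: u_0=1/20 ∈ [1/21, 3/14) → index 1
j=1: u_1=3/20 ∈ [1/21, 3/14) → index 1
j=2: u_2=1/4 ∈ [3/14, 17/42) → index 2
j=3: u_3=7/20 ∈ [3/14, 17/42) → index 2
j=4: u_4=9/20 ∈ [3/7, 1/2) → index 4
j=5: u_5=11/20 ∈ [1/2, 25/42) → index 5
j=6: u_6=13/20 ∈ [25/42, 31/42) → index 6
j=7: u_7=3/4 ∈ [31/42, 11/14) → index 7
j=8: u_8=17/20 ∈ [11/14, 37/42) → index 8
j=9: u_9=19/20 ∈ [37/42, 1) → index 9

1 1 2 2 4 5 6 7 8 9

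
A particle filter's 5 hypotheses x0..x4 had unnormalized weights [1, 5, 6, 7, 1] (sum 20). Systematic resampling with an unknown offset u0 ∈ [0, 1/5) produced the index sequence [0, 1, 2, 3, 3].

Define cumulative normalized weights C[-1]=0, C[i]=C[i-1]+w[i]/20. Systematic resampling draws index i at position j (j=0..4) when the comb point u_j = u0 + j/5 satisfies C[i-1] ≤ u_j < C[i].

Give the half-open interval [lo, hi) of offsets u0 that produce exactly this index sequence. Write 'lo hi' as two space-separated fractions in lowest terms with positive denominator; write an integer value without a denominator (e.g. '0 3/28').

C = [1/20, 3/10, 3/5, 19/20, 1]
j=0 picked index 0: u0 ∈ [0, 1/20)
j=1 picked index 1: u0 ∈ [-3/20, 1/10)
j=2 picked index 2: u0 ∈ [-1/10, 1/5)
j=3 picked index 3: u0 ∈ [0, 7/20)
j=4 picked index 3: u0 ∈ [-1/5, 3/20)
intersection: [0, 1/20)

0 1/20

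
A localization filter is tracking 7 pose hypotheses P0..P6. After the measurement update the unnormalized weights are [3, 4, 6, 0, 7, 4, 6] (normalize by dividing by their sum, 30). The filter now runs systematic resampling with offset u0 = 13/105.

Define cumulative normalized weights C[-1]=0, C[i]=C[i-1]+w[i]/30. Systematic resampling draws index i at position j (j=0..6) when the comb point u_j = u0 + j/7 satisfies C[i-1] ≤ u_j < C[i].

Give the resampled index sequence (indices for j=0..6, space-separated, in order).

C = [1/10, 7/30, 13/30, 13/30, 2/3, 4/5, 1]
j=0: u_0=13/105 ∈ [1/10, 7/30) → index 1
j=1: u_1=4/15 ∈ [7/30, 13/30) → index 2
j=2: u_2=43/105 ∈ [7/30, 13/30) → index 2
j=3: u_3=58/105 ∈ [13/30, 2/3) → index 4
j=4: u_4=73/105 ∈ [2/3, 4/5) → index 5
j=5: u_5=88/105 ∈ [4/5, 1) → index 6
j=6: u_6=103/105 ∈ [4/5, 1) → index 6

1 2 2 4 5 6 6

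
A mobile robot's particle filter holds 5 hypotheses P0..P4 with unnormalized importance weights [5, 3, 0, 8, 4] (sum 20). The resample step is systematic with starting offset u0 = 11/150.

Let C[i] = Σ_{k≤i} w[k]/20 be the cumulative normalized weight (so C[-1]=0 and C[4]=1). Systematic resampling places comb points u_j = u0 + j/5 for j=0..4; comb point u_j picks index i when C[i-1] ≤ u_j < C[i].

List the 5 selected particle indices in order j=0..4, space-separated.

0 1 3 3 4

C = [1/4, 2/5, 2/5, 4/5, 1]
j=0: u_0=11/150 ∈ [0, 1/4) → index 0
j=1: u_1=41/150 ∈ [1/4, 2/5) → index 1
j=2: u_2=71/150 ∈ [2/5, 4/5) → index 3
j=3: u_3=101/150 ∈ [2/5, 4/5) → index 3
j=4: u_4=131/150 ∈ [4/5, 1) → index 4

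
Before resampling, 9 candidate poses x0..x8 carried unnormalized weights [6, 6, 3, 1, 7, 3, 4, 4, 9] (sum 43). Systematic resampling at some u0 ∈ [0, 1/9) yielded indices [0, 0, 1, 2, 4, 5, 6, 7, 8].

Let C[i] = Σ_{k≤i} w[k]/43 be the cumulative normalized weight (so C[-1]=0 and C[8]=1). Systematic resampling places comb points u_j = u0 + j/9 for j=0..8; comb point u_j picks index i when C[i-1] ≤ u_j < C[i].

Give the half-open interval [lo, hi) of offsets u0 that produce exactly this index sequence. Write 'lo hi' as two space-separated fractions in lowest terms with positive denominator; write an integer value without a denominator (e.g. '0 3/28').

C = [6/43, 12/43, 15/43, 16/43, 23/43, 26/43, 30/43, 34/43, 1]
j=0 picked index 0: u0 ∈ [0, 6/43)
j=1 picked index 0: u0 ∈ [-1/9, 11/387)
j=2 picked index 1: u0 ∈ [-32/387, 22/387)
j=3 picked index 2: u0 ∈ [-7/129, 2/129)
j=4 picked index 4: u0 ∈ [-28/387, 35/387)
j=5 picked index 5: u0 ∈ [-8/387, 19/387)
j=6 picked index 6: u0 ∈ [-8/129, 4/129)
j=7 picked index 7: u0 ∈ [-31/387, 5/387)
j=8 picked index 8: u0 ∈ [-38/387, 1/9)
intersection: [0, 5/387)

0 5/387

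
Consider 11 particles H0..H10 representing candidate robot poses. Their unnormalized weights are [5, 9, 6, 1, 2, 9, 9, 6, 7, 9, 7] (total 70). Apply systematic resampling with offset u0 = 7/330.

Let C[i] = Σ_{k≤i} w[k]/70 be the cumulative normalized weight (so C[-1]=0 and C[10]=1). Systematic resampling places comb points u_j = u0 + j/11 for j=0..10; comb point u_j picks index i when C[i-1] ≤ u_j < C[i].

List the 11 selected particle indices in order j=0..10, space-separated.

0 1 2 3 5 6 6 7 8 9 10

C = [1/14, 1/5, 2/7, 3/10, 23/70, 16/35, 41/70, 47/70, 27/35, 9/10, 1]
j=0: u_0=7/330 ∈ [0, 1/14) → index 0
j=1: u_1=37/330 ∈ [1/14, 1/5) → index 1
j=2: u_2=67/330 ∈ [1/5, 2/7) → index 2
j=3: u_3=97/330 ∈ [2/7, 3/10) → index 3
j=4: u_4=127/330 ∈ [23/70, 16/35) → index 5
j=5: u_5=157/330 ∈ [16/35, 41/70) → index 6
j=6: u_6=17/30 ∈ [16/35, 41/70) → index 6
j=7: u_7=217/330 ∈ [41/70, 47/70) → index 7
j=8: u_8=247/330 ∈ [47/70, 27/35) → index 8
j=9: u_9=277/330 ∈ [27/35, 9/10) → index 9
j=10: u_10=307/330 ∈ [9/10, 1) → index 10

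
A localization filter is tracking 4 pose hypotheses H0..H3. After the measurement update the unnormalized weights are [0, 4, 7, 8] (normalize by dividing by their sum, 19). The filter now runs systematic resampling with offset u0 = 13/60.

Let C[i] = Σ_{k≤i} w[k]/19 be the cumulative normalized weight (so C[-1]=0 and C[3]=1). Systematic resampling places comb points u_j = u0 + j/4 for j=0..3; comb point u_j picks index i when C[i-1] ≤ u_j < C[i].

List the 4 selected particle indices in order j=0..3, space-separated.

C = [0, 4/19, 11/19, 1]
j=0: u_0=13/60 ∈ [4/19, 11/19) → index 2
j=1: u_1=7/15 ∈ [4/19, 11/19) → index 2
j=2: u_2=43/60 ∈ [11/19, 1) → index 3
j=3: u_3=29/30 ∈ [11/19, 1) → index 3

2 2 3 3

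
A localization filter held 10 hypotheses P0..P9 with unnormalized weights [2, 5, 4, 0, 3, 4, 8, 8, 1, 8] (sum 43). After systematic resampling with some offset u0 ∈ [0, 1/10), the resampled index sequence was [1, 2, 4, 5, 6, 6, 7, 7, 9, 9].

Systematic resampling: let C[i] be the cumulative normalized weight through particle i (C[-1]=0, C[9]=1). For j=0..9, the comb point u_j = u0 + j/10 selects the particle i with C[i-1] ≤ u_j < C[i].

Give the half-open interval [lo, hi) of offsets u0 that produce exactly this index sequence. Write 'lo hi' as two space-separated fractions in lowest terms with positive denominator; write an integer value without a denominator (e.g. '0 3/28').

27/430 39/430

C = [2/43, 7/43, 11/43, 11/43, 14/43, 18/43, 26/43, 34/43, 35/43, 1]
j=0 picked index 1: u0 ∈ [2/43, 7/43)
j=1 picked index 2: u0 ∈ [27/430, 67/430)
j=2 picked index 4: u0 ∈ [12/215, 27/215)
j=3 picked index 5: u0 ∈ [11/430, 51/430)
j=4 picked index 6: u0 ∈ [4/215, 44/215)
j=5 picked index 6: u0 ∈ [-7/86, 9/86)
j=6 picked index 7: u0 ∈ [1/215, 41/215)
j=7 picked index 7: u0 ∈ [-41/430, 39/430)
j=8 picked index 9: u0 ∈ [3/215, 1/5)
j=9 picked index 9: u0 ∈ [-37/430, 1/10)
intersection: [27/430, 39/430)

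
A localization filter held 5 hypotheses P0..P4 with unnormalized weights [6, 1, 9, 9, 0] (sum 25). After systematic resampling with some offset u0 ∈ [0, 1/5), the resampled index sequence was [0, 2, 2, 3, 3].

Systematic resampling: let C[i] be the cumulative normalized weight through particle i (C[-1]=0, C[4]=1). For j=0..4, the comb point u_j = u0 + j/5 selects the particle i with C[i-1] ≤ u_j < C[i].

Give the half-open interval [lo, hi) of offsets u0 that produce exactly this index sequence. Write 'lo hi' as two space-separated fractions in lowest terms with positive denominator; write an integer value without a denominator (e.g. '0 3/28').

2/25 1/5

C = [6/25, 7/25, 16/25, 1, 1]
j=0 picked index 0: u0 ∈ [0, 6/25)
j=1 picked index 2: u0 ∈ [2/25, 11/25)
j=2 picked index 2: u0 ∈ [-3/25, 6/25)
j=3 picked index 3: u0 ∈ [1/25, 2/5)
j=4 picked index 3: u0 ∈ [-4/25, 1/5)
intersection: [2/25, 1/5)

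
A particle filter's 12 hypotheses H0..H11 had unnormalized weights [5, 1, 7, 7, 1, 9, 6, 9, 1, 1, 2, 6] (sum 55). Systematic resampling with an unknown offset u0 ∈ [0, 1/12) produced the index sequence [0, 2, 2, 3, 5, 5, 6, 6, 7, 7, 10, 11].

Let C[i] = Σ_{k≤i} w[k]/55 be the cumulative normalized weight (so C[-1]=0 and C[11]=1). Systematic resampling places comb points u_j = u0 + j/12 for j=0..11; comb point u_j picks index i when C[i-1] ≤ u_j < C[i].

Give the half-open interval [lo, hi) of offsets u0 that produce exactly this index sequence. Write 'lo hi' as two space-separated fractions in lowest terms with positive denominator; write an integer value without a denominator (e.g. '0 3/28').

8/165 19/330

C = [1/11, 6/55, 13/55, 4/11, 21/55, 6/11, 36/55, 9/11, 46/55, 47/55, 49/55, 1]
j=0 picked index 0: u0 ∈ [0, 1/11)
j=1 picked index 2: u0 ∈ [17/660, 101/660)
j=2 picked index 2: u0 ∈ [-19/330, 23/330)
j=3 picked index 3: u0 ∈ [-3/220, 5/44)
j=4 picked index 5: u0 ∈ [8/165, 7/33)
j=5 picked index 5: u0 ∈ [-23/660, 17/132)
j=6 picked index 6: u0 ∈ [1/22, 17/110)
j=7 picked index 6: u0 ∈ [-5/132, 47/660)
j=8 picked index 7: u0 ∈ [-2/165, 5/33)
j=9 picked index 7: u0 ∈ [-21/220, 3/44)
j=10 picked index 10: u0 ∈ [7/330, 19/330)
j=11 picked index 11: u0 ∈ [-17/660, 1/12)
intersection: [8/165, 19/330)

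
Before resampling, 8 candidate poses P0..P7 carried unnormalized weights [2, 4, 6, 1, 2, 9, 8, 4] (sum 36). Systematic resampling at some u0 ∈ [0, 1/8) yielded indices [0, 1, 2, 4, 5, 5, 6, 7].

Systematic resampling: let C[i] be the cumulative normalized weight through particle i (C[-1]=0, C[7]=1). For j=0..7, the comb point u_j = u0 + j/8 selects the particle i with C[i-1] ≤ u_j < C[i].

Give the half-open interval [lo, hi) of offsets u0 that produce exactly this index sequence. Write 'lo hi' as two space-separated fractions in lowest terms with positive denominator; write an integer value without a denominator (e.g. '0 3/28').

C = [1/18, 1/6, 1/3, 13/36, 5/12, 2/3, 8/9, 1]
j=0 picked index 0: u0 ∈ [0, 1/18)
j=1 picked index 1: u0 ∈ [-5/72, 1/24)
j=2 picked index 2: u0 ∈ [-1/12, 1/12)
j=3 picked index 4: u0 ∈ [-1/72, 1/24)
j=4 picked index 5: u0 ∈ [-1/12, 1/6)
j=5 picked index 5: u0 ∈ [-5/24, 1/24)
j=6 picked index 6: u0 ∈ [-1/12, 5/36)
j=7 picked index 7: u0 ∈ [1/72, 1/8)
intersection: [1/72, 1/24)

1/72 1/24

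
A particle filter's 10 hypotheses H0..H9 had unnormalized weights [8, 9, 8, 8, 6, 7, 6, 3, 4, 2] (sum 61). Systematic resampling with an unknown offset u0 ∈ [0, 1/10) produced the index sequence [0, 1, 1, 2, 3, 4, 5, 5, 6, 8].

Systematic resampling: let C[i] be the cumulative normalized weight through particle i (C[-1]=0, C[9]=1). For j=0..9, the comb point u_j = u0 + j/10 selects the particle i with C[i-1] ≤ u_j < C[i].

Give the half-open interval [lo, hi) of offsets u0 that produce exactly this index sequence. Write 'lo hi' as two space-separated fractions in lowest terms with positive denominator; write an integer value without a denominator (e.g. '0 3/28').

C = [8/61, 17/61, 25/61, 33/61, 39/61, 46/61, 52/61, 55/61, 59/61, 1]
j=0 picked index 0: u0 ∈ [0, 8/61)
j=1 picked index 1: u0 ∈ [19/610, 109/610)
j=2 picked index 1: u0 ∈ [-21/305, 24/305)
j=3 picked index 2: u0 ∈ [-13/610, 67/610)
j=4 picked index 3: u0 ∈ [3/305, 43/305)
j=5 picked index 4: u0 ∈ [5/122, 17/122)
j=6 picked index 5: u0 ∈ [12/305, 47/305)
j=7 picked index 5: u0 ∈ [-37/610, 33/610)
j=8 picked index 6: u0 ∈ [-14/305, 16/305)
j=9 picked index 8: u0 ∈ [1/610, 41/610)
intersection: [5/122, 16/305)

5/122 16/305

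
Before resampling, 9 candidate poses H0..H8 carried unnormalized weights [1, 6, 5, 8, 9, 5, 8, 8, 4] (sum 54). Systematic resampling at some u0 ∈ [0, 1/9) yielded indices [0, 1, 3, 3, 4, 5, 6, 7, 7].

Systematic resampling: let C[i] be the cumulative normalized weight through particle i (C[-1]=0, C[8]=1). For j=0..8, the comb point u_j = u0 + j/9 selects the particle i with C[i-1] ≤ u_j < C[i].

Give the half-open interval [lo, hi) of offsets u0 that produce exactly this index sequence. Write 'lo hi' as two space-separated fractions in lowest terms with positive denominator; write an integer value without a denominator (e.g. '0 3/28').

C = [1/54, 7/54, 2/9, 10/27, 29/54, 17/27, 7/9, 25/27, 1]
j=0 picked index 0: u0 ∈ [0, 1/54)
j=1 picked index 1: u0 ∈ [-5/54, 1/54)
j=2 picked index 3: u0 ∈ [0, 4/27)
j=3 picked index 3: u0 ∈ [-1/9, 1/27)
j=4 picked index 4: u0 ∈ [-2/27, 5/54)
j=5 picked index 5: u0 ∈ [-1/54, 2/27)
j=6 picked index 6: u0 ∈ [-1/27, 1/9)
j=7 picked index 7: u0 ∈ [0, 4/27)
j=8 picked index 7: u0 ∈ [-1/9, 1/27)
intersection: [0, 1/54)

0 1/54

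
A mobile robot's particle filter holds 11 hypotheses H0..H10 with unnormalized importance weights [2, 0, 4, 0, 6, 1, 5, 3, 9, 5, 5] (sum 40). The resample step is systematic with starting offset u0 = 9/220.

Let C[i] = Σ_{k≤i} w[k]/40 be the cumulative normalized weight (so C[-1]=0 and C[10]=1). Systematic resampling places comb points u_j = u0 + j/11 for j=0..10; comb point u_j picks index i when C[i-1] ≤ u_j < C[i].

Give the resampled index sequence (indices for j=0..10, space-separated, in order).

0 2 4 5 6 7 8 8 9 9 10

C = [1/20, 1/20, 3/20, 3/20, 3/10, 13/40, 9/20, 21/40, 3/4, 7/8, 1]
j=0: u_0=9/220 ∈ [0, 1/20) → index 0
j=1: u_1=29/220 ∈ [1/20, 3/20) → index 2
j=2: u_2=49/220 ∈ [3/20, 3/10) → index 4
j=3: u_3=69/220 ∈ [3/10, 13/40) → index 5
j=4: u_4=89/220 ∈ [13/40, 9/20) → index 6
j=5: u_5=109/220 ∈ [9/20, 21/40) → index 7
j=6: u_6=129/220 ∈ [21/40, 3/4) → index 8
j=7: u_7=149/220 ∈ [21/40, 3/4) → index 8
j=8: u_8=169/220 ∈ [3/4, 7/8) → index 9
j=9: u_9=189/220 ∈ [3/4, 7/8) → index 9
j=10: u_10=19/20 ∈ [7/8, 1) → index 10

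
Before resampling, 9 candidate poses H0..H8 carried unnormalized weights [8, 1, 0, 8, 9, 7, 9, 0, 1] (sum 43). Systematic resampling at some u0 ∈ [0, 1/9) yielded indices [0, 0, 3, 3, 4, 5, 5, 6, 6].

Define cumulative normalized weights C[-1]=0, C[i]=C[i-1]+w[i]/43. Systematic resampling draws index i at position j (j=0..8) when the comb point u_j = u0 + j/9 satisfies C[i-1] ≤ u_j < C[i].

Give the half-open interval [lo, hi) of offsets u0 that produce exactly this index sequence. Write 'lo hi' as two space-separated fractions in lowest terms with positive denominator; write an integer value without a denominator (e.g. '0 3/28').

19/387 8/129

C = [8/43, 9/43, 9/43, 17/43, 26/43, 33/43, 42/43, 42/43, 1]
j=0 picked index 0: u0 ∈ [0, 8/43)
j=1 picked index 0: u0 ∈ [-1/9, 29/387)
j=2 picked index 3: u0 ∈ [-5/387, 67/387)
j=3 picked index 3: u0 ∈ [-16/129, 8/129)
j=4 picked index 4: u0 ∈ [-19/387, 62/387)
j=5 picked index 5: u0 ∈ [19/387, 82/387)
j=6 picked index 5: u0 ∈ [-8/129, 13/129)
j=7 picked index 6: u0 ∈ [-4/387, 77/387)
j=8 picked index 6: u0 ∈ [-47/387, 34/387)
intersection: [19/387, 8/129)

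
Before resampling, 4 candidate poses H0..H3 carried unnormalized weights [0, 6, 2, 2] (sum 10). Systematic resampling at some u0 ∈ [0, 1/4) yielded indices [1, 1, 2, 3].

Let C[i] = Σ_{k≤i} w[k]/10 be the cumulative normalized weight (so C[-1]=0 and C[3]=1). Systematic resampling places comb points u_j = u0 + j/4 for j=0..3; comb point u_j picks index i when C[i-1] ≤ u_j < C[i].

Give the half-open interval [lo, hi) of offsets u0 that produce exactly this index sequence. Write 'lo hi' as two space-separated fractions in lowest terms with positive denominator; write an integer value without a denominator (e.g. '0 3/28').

1/10 1/4

C = [0, 3/5, 4/5, 1]
j=0 picked index 1: u0 ∈ [0, 3/5)
j=1 picked index 1: u0 ∈ [-1/4, 7/20)
j=2 picked index 2: u0 ∈ [1/10, 3/10)
j=3 picked index 3: u0 ∈ [1/20, 1/4)
intersection: [1/10, 1/4)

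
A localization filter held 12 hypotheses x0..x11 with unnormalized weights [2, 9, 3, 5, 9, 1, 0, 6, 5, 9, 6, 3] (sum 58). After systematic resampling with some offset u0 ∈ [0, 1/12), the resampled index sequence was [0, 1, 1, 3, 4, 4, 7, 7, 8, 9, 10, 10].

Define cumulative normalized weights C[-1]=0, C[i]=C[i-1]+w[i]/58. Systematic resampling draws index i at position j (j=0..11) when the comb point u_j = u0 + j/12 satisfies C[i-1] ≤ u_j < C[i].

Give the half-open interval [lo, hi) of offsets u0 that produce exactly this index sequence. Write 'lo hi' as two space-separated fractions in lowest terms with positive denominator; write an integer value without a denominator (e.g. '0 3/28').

1/87 7/348

C = [1/29, 11/58, 7/29, 19/58, 14/29, 1/2, 1/2, 35/58, 20/29, 49/58, 55/58, 1]
j=0 picked index 0: u0 ∈ [0, 1/29)
j=1 picked index 1: u0 ∈ [-17/348, 37/348)
j=2 picked index 1: u0 ∈ [-23/174, 2/87)
j=3 picked index 3: u0 ∈ [-1/116, 9/116)
j=4 picked index 4: u0 ∈ [-1/174, 13/87)
j=5 picked index 4: u0 ∈ [-31/348, 23/348)
j=6 picked index 7: u0 ∈ [0, 3/29)
j=7 picked index 7: u0 ∈ [-1/12, 7/348)
j=8 picked index 8: u0 ∈ [-11/174, 2/87)
j=9 picked index 9: u0 ∈ [-7/116, 11/116)
j=10 picked index 10: u0 ∈ [1/87, 10/87)
j=11 picked index 10: u0 ∈ [-25/348, 11/348)
intersection: [1/87, 7/348)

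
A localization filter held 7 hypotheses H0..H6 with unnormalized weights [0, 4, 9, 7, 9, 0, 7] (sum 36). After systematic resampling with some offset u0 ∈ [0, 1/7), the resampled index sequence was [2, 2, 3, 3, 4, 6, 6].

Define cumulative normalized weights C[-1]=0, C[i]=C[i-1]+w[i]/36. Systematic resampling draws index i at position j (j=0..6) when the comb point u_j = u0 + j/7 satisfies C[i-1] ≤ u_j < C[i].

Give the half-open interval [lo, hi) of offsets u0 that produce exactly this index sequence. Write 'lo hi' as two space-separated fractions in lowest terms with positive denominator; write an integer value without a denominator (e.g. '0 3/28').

1/9 8/63

C = [0, 1/9, 13/36, 5/9, 29/36, 29/36, 1]
j=0 picked index 2: u0 ∈ [1/9, 13/36)
j=1 picked index 2: u0 ∈ [-2/63, 55/252)
j=2 picked index 3: u0 ∈ [19/252, 17/63)
j=3 picked index 3: u0 ∈ [-17/252, 8/63)
j=4 picked index 4: u0 ∈ [-1/63, 59/252)
j=5 picked index 6: u0 ∈ [23/252, 2/7)
j=6 picked index 6: u0 ∈ [-13/252, 1/7)
intersection: [1/9, 8/63)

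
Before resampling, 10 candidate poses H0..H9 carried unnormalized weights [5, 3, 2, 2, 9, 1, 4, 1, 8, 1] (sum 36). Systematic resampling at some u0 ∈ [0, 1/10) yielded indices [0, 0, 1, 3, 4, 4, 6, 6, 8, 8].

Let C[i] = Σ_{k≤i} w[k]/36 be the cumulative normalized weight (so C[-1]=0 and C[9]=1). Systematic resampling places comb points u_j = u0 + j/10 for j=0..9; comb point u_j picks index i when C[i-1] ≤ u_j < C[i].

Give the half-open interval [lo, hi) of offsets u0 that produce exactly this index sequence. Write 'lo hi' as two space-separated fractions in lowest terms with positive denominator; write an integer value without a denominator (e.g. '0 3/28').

1/90 1/45

C = [5/36, 2/9, 5/18, 1/3, 7/12, 11/18, 13/18, 3/4, 35/36, 1]
j=0 picked index 0: u0 ∈ [0, 5/36)
j=1 picked index 0: u0 ∈ [-1/10, 7/180)
j=2 picked index 1: u0 ∈ [-11/180, 1/45)
j=3 picked index 3: u0 ∈ [-1/45, 1/30)
j=4 picked index 4: u0 ∈ [-1/15, 11/60)
j=5 picked index 4: u0 ∈ [-1/6, 1/12)
j=6 picked index 6: u0 ∈ [1/90, 11/90)
j=7 picked index 6: u0 ∈ [-4/45, 1/45)
j=8 picked index 8: u0 ∈ [-1/20, 31/180)
j=9 picked index 8: u0 ∈ [-3/20, 13/180)
intersection: [1/90, 1/45)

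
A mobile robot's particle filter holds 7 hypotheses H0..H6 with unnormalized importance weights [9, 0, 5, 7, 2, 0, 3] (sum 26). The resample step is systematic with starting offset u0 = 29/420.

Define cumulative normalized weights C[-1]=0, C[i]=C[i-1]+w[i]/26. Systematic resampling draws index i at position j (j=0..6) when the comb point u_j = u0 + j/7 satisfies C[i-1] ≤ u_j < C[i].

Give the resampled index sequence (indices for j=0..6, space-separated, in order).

0 0 2 2 3 3 6

C = [9/26, 9/26, 7/13, 21/26, 23/26, 23/26, 1]
j=0: u_0=29/420 ∈ [0, 9/26) → index 0
j=1: u_1=89/420 ∈ [0, 9/26) → index 0
j=2: u_2=149/420 ∈ [9/26, 7/13) → index 2
j=3: u_3=209/420 ∈ [9/26, 7/13) → index 2
j=4: u_4=269/420 ∈ [7/13, 21/26) → index 3
j=5: u_5=47/60 ∈ [7/13, 21/26) → index 3
j=6: u_6=389/420 ∈ [23/26, 1) → index 6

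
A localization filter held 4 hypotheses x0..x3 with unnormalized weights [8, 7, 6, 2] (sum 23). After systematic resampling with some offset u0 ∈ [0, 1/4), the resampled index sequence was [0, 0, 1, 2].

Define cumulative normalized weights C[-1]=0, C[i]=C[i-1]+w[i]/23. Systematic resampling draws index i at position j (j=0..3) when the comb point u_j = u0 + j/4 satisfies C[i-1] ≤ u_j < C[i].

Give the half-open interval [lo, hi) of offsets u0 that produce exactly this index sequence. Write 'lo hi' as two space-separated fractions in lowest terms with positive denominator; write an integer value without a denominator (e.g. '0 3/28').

0 9/92

C = [8/23, 15/23, 21/23, 1]
j=0 picked index 0: u0 ∈ [0, 8/23)
j=1 picked index 0: u0 ∈ [-1/4, 9/92)
j=2 picked index 1: u0 ∈ [-7/46, 7/46)
j=3 picked index 2: u0 ∈ [-9/92, 15/92)
intersection: [0, 9/92)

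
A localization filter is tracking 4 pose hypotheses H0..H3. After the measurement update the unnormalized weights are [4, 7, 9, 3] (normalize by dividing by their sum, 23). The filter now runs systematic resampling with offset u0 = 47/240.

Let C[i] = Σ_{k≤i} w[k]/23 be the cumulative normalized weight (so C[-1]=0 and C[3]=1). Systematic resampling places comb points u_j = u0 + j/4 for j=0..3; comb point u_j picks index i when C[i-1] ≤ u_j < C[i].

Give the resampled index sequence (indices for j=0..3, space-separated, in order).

C = [4/23, 11/23, 20/23, 1]
j=0: u_0=47/240 ∈ [4/23, 11/23) → index 1
j=1: u_1=107/240 ∈ [4/23, 11/23) → index 1
j=2: u_2=167/240 ∈ [11/23, 20/23) → index 2
j=3: u_3=227/240 ∈ [20/23, 1) → index 3

1 1 2 3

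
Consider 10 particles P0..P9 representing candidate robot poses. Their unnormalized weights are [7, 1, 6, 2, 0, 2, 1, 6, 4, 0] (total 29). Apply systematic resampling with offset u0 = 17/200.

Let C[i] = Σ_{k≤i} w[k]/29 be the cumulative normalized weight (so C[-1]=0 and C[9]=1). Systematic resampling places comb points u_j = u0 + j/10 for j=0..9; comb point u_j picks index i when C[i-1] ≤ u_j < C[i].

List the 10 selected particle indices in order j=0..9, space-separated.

C = [7/29, 8/29, 14/29, 16/29, 16/29, 18/29, 19/29, 25/29, 1, 1]
j=0: u_0=17/200 ∈ [0, 7/29) → index 0
j=1: u_1=37/200 ∈ [0, 7/29) → index 0
j=2: u_2=57/200 ∈ [8/29, 14/29) → index 2
j=3: u_3=77/200 ∈ [8/29, 14/29) → index 2
j=4: u_4=97/200 ∈ [14/29, 16/29) → index 3
j=5: u_5=117/200 ∈ [16/29, 18/29) → index 5
j=6: u_6=137/200 ∈ [19/29, 25/29) → index 7
j=7: u_7=157/200 ∈ [19/29, 25/29) → index 7
j=8: u_8=177/200 ∈ [25/29, 1) → index 8
j=9: u_9=197/200 ∈ [25/29, 1) → index 8

0 0 2 2 3 5 7 7 8 8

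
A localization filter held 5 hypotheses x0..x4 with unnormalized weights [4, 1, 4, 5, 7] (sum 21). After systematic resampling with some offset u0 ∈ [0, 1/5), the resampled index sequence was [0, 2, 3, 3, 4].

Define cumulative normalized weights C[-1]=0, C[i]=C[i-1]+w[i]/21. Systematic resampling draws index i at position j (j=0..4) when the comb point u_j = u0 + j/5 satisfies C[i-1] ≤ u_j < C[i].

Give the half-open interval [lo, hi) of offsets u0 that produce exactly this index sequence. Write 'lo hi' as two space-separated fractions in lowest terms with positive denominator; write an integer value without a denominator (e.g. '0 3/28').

C = [4/21, 5/21, 3/7, 2/3, 1]
j=0 picked index 0: u0 ∈ [0, 4/21)
j=1 picked index 2: u0 ∈ [4/105, 8/35)
j=2 picked index 3: u0 ∈ [1/35, 4/15)
j=3 picked index 3: u0 ∈ [-6/35, 1/15)
j=4 picked index 4: u0 ∈ [-2/15, 1/5)
intersection: [4/105, 1/15)

4/105 1/15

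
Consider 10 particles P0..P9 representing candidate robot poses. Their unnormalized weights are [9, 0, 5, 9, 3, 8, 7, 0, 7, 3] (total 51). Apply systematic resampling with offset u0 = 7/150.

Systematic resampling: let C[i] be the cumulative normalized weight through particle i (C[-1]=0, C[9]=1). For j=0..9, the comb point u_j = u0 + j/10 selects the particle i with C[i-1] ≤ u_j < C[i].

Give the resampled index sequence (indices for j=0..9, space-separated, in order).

C = [3/17, 3/17, 14/51, 23/51, 26/51, 2/3, 41/51, 41/51, 16/17, 1]
j=0: u_0=7/150 ∈ [0, 3/17) → index 0
j=1: u_1=11/75 ∈ [0, 3/17) → index 0
j=2: u_2=37/150 ∈ [3/17, 14/51) → index 2
j=3: u_3=26/75 ∈ [14/51, 23/51) → index 3
j=4: u_4=67/150 ∈ [14/51, 23/51) → index 3
j=5: u_5=41/75 ∈ [26/51, 2/3) → index 5
j=6: u_6=97/150 ∈ [26/51, 2/3) → index 5
j=7: u_7=56/75 ∈ [2/3, 41/51) → index 6
j=8: u_8=127/150 ∈ [41/51, 16/17) → index 8
j=9: u_9=71/75 ∈ [16/17, 1) → index 9

0 0 2 3 3 5 5 6 8 9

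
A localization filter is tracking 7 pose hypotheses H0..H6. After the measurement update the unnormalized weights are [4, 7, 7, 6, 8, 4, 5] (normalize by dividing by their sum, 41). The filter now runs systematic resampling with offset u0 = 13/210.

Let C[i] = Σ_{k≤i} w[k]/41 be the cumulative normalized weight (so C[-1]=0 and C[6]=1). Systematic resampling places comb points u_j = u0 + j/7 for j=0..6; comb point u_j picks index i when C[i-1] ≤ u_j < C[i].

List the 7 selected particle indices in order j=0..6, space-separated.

0 1 2 3 4 4 6

C = [4/41, 11/41, 18/41, 24/41, 32/41, 36/41, 1]
j=0: u_0=13/210 ∈ [0, 4/41) → index 0
j=1: u_1=43/210 ∈ [4/41, 11/41) → index 1
j=2: u_2=73/210 ∈ [11/41, 18/41) → index 2
j=3: u_3=103/210 ∈ [18/41, 24/41) → index 3
j=4: u_4=19/30 ∈ [24/41, 32/41) → index 4
j=5: u_5=163/210 ∈ [24/41, 32/41) → index 4
j=6: u_6=193/210 ∈ [36/41, 1) → index 6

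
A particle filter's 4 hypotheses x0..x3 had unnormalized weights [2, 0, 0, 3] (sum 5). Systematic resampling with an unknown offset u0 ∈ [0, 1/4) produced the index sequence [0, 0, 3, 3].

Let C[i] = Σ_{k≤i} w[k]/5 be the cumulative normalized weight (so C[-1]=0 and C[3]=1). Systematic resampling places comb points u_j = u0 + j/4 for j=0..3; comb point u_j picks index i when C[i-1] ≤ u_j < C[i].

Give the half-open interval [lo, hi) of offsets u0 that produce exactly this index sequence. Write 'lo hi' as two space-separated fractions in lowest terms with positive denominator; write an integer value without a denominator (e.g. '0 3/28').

C = [2/5, 2/5, 2/5, 1]
j=0 picked index 0: u0 ∈ [0, 2/5)
j=1 picked index 0: u0 ∈ [-1/4, 3/20)
j=2 picked index 3: u0 ∈ [-1/10, 1/2)
j=3 picked index 3: u0 ∈ [-7/20, 1/4)
intersection: [0, 3/20)

0 3/20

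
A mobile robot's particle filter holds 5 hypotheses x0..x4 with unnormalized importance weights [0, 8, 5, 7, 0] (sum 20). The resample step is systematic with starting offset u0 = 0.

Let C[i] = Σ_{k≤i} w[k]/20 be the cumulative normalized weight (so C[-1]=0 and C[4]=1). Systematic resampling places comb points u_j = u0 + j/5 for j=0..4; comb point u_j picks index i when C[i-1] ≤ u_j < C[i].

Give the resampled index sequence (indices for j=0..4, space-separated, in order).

C = [0, 2/5, 13/20, 1, 1]
j=0: u_0=0 ∈ [0, 2/5) → index 1
j=1: u_1=1/5 ∈ [0, 2/5) → index 1
j=2: u_2=2/5 ∈ [2/5, 13/20) → index 2
j=3: u_3=3/5 ∈ [2/5, 13/20) → index 2
j=4: u_4=4/5 ∈ [13/20, 1) → index 3

1 1 2 2 3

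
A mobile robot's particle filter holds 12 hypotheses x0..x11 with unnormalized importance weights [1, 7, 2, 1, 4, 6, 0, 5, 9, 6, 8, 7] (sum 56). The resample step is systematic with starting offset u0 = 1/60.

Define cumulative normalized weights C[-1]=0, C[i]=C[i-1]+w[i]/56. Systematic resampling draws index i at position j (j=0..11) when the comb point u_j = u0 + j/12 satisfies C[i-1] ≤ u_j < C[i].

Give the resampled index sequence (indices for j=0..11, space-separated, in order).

0 1 3 4 5 7 8 8 9 10 10 11

C = [1/56, 1/7, 5/28, 11/56, 15/56, 3/8, 3/8, 13/28, 5/8, 41/56, 7/8, 1]
j=0: u_0=1/60 ∈ [0, 1/56) → index 0
j=1: u_1=1/10 ∈ [1/56, 1/7) → index 1
j=2: u_2=11/60 ∈ [5/28, 11/56) → index 3
j=3: u_3=4/15 ∈ [11/56, 15/56) → index 4
j=4: u_4=7/20 ∈ [15/56, 3/8) → index 5
j=5: u_5=13/30 ∈ [3/8, 13/28) → index 7
j=6: u_6=31/60 ∈ [13/28, 5/8) → index 8
j=7: u_7=3/5 ∈ [13/28, 5/8) → index 8
j=8: u_8=41/60 ∈ [5/8, 41/56) → index 9
j=9: u_9=23/30 ∈ [41/56, 7/8) → index 10
j=10: u_10=17/20 ∈ [41/56, 7/8) → index 10
j=11: u_11=14/15 ∈ [7/8, 1) → index 11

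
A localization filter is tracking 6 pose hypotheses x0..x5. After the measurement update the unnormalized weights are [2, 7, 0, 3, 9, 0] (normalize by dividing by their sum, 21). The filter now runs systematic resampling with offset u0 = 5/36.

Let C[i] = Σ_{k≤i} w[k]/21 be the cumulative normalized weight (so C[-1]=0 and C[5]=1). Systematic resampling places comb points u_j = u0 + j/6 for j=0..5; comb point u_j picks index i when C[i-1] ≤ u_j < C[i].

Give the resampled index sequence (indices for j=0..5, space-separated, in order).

1 1 3 4 4 4

C = [2/21, 3/7, 3/7, 4/7, 1, 1]
j=0: u_0=5/36 ∈ [2/21, 3/7) → index 1
j=1: u_1=11/36 ∈ [2/21, 3/7) → index 1
j=2: u_2=17/36 ∈ [3/7, 4/7) → index 3
j=3: u_3=23/36 ∈ [4/7, 1) → index 4
j=4: u_4=29/36 ∈ [4/7, 1) → index 4
j=5: u_5=35/36 ∈ [4/7, 1) → index 4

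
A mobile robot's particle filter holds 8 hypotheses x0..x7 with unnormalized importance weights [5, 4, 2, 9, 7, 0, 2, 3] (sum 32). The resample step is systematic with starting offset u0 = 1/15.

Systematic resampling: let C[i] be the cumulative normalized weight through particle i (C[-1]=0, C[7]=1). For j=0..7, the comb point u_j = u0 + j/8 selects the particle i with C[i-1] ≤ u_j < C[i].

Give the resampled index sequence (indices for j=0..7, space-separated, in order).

0 1 2 3 3 4 4 7

C = [5/32, 9/32, 11/32, 5/8, 27/32, 27/32, 29/32, 1]
j=0: u_0=1/15 ∈ [0, 5/32) → index 0
j=1: u_1=23/120 ∈ [5/32, 9/32) → index 1
j=2: u_2=19/60 ∈ [9/32, 11/32) → index 2
j=3: u_3=53/120 ∈ [11/32, 5/8) → index 3
j=4: u_4=17/30 ∈ [11/32, 5/8) → index 3
j=5: u_5=83/120 ∈ [5/8, 27/32) → index 4
j=6: u_6=49/60 ∈ [5/8, 27/32) → index 4
j=7: u_7=113/120 ∈ [29/32, 1) → index 7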